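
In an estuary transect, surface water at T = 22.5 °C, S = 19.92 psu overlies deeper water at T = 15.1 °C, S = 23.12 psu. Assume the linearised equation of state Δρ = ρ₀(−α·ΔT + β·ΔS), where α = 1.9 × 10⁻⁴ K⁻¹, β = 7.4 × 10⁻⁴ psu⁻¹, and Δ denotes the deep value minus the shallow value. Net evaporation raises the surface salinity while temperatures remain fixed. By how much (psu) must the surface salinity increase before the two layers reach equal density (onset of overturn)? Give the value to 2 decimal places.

5.10 psu

Neutral buoyancy requires −α(T_deep − T_surf) + β(S_deep − S_surf′) = 0.
S_surf′ = S_deep − (α/β)·ΔT = 23.12 − (1.9 × 10⁻⁴/7.4 × 10⁻⁴)·(-7.4) = 25.0200 psu.
Increase required: 25.0200 − 19.92 = 5.1000 psu.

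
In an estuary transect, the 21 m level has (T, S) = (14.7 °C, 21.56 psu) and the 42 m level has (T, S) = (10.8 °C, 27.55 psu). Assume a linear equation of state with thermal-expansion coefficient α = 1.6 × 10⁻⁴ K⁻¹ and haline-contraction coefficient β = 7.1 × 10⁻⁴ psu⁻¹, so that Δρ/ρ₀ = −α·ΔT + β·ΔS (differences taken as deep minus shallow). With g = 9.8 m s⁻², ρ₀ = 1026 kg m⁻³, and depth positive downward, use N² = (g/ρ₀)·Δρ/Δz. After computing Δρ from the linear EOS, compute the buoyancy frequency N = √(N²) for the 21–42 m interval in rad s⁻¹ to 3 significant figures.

ΔT = -3.9 K, ΔS = +5.99 psu (deep − shallow).
Δρ/ρ₀ = −αΔT + βΔS = 6.24 × 10⁻⁴ + 4.2529 × 10⁻³ = 4.8769 × 10⁻³, so Δρ ≈ 5.004 kg m⁻³.
N² = (g/ρ₀)·Δρ/Δz = g·(Δρ/ρ₀)/Δz = 9.8 × 4.8769 × 10⁻³ / 21 = 2.2759 × 10⁻³ s⁻².
N = √(2.2759 × 10⁻³) = 0.047706 rad s⁻¹ ≈ 0.0477 rad s⁻¹.

0.0477 rad s⁻¹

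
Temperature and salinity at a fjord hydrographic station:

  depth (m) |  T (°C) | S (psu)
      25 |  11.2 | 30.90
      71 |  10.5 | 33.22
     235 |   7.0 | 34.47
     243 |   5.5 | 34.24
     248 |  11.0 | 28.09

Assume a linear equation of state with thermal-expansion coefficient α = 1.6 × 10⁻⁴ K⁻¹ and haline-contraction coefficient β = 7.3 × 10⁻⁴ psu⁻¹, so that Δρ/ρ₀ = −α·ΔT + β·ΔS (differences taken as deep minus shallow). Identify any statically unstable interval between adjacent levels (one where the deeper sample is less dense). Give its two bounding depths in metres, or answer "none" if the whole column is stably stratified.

243–248 m

Evaluate Δρ/ρ₀ = −αΔT + βΔS across each adjacent pair:
  25–71 m: −αΔT+βΔS = −(1.6 × 10⁻⁴)(-0.7)+(7.3 × 10⁻⁴)(+2.32) = 1.8 × 10⁻³ → stable
  71–235 m: −αΔT+βΔS = −(1.6 × 10⁻⁴)(-3.5)+(7.3 × 10⁻⁴)(+1.25) = 1.5 × 10⁻³ → stable
  235–243 m: −αΔT+βΔS = −(1.6 × 10⁻⁴)(-1.5)+(7.3 × 10⁻⁴)(-0.23) = 7.2 × 10⁻⁵ → stable
  243–248 m: −αΔT+βΔS = −(1.6 × 10⁻⁴)(+5.5)+(7.3 × 10⁻⁴)(-6.15) = -5.4 × 10⁻³ → UNSTABLE
The 243–248 m interval has Δρ < 0: lighter water underlies denser water.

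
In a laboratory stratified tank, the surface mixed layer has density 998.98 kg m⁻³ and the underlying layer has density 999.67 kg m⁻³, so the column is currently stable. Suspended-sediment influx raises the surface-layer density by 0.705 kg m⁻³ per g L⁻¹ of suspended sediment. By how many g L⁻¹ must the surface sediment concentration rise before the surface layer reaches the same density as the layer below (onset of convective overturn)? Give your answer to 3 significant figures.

0.979 g L⁻¹

Density deficit of the surface layer: 999.67 − 998.98 = 0.69 kg m⁻³.
Required change = 0.69 / 0.705 = 0.979 g L⁻¹.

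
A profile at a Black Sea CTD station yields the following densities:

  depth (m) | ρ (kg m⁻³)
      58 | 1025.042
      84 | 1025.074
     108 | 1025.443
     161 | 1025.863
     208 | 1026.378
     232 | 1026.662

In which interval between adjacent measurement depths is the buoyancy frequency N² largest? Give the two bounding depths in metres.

84–108 m

Compute the density gradient over each adjacent pair:
  58–84 m: Δρ/Δz = 0.032/26 = 1.2 × 10⁻³ kg m⁻⁴
  84–108 m: Δρ/Δz = 0.369/24 = 0.015 kg m⁻⁴
  108–161 m: Δρ/Δz = 0.420/53 = 7.9 × 10⁻³ kg m⁻⁴
  161–208 m: Δρ/Δz = 0.515/47 = 0.011 kg m⁻⁴
  208–232 m: Δρ/Δz = 0.284/24 = 0.012 kg m⁻⁴
The largest gradient is in the 84–108 m interval — the pycnocline.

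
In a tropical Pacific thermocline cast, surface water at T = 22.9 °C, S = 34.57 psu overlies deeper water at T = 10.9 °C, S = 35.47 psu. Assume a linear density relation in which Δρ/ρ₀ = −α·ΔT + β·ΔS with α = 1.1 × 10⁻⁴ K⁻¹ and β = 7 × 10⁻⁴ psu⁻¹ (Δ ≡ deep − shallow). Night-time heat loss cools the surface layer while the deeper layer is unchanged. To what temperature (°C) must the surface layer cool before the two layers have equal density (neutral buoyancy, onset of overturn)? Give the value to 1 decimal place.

5.2 °C

Neutral buoyancy requires Δρ = 0, i.e. −α(T_deep − T_surf′) + β(S_deep − S_surf) = 0.
T_surf′ = T_deep − (β/α)·ΔS = 10.9 − (7 × 10⁻⁴/1.1 × 10⁻⁴)·(+0.90) = 5.173 °C.
Cooling required: 22.9 − (5.173) = 17.727 °C.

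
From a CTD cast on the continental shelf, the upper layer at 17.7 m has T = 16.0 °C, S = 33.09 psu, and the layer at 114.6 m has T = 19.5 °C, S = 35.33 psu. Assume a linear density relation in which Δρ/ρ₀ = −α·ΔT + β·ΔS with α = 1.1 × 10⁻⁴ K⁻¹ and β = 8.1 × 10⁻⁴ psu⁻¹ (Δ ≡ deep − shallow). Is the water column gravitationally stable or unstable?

stable

ΔT = 19.5 − 16.0 = +3.5 K and ΔS = 35.33 − 33.09 = +2.24 psu (deep − shallow).
−αΔT = -3.85 × 10⁻⁴; βΔS = 1.8144 × 10⁻³; sum Δρ/ρ₀ = 1.4294 × 10⁻³.
Δρ/ρ₀ > 0, so Δρ > 0: deeper water is denser → statically stable.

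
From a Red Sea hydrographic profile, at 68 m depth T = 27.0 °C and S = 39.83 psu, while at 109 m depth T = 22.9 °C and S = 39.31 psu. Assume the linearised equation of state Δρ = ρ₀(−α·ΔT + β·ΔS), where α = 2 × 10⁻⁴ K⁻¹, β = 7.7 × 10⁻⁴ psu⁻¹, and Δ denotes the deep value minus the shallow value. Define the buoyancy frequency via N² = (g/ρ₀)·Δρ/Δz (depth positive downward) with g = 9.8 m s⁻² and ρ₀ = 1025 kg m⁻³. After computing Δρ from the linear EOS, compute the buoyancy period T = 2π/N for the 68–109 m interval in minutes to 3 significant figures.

10.5 min

ΔT = -4.1 K, ΔS = -0.52 psu (deep − shallow).
Δρ/ρ₀ = −αΔT + βΔS = 8.20 × 10⁻⁴ − 4.004 × 10⁻⁴ = 4.196 × 10⁻⁴, so Δρ ≈ 0.4301 kg m⁻³.
N² = (g/ρ₀)·Δρ/Δz = g·(Δρ/ρ₀)/Δz = 9.8 × 4.196 × 10⁻⁴ / 41 = 1.0029 × 10⁻⁴ s⁻².
N = √(1.0029 × 10⁻⁴) = 0.010014 rad s⁻¹ → T = 2π/N = 627.44 s = 10.457 min ≈ 10.5 min.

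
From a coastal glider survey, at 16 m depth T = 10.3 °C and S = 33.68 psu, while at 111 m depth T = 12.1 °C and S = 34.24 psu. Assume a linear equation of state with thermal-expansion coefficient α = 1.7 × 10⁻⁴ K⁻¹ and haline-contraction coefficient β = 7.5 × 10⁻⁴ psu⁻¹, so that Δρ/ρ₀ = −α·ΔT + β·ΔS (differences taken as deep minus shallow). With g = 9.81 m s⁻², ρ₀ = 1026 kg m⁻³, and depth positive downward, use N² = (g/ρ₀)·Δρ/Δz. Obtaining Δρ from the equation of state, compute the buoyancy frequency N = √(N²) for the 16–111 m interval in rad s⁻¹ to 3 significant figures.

3.43 × 10⁻³ rad s⁻¹

ΔT = +1.8 K, ΔS = +0.56 psu (deep − shallow).
Δρ/ρ₀ = −αΔT + βΔS = -3.06 × 10⁻⁴ + 4.20 × 10⁻⁴ = 1.14 × 10⁻⁴, so Δρ ≈ 0.1170 kg m⁻³.
N² = (g/ρ₀)·Δρ/Δz = g·(Δρ/ρ₀)/Δz = 9.81 × 1.14 × 10⁻⁴ / 95 = 1.1772 × 10⁻⁵ s⁻².
N = √(1.1772 × 10⁻⁵) = 3.4310 × 10⁻³ rad s⁻¹ ≈ 3.43 × 10⁻³ rad s⁻¹.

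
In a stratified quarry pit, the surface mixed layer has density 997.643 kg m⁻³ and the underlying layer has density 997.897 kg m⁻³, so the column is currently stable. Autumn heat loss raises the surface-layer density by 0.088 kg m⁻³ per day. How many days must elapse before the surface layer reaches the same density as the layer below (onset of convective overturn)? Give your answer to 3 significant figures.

Density deficit of the surface layer: 997.897 − 997.643 = 0.254 kg m⁻³.
Required change = 0.254 / 0.088 = 2.89 days.

2.89 days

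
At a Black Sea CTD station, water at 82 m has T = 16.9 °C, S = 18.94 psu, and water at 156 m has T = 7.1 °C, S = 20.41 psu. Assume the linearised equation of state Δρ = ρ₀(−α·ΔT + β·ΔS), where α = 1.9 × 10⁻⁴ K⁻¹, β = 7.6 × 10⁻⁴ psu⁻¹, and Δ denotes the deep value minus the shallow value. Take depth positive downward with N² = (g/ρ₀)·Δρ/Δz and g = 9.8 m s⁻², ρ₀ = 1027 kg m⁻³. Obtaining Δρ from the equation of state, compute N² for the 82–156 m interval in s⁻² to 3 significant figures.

3.95 × 10⁻⁴ s⁻²

ΔT = -9.8 K, ΔS = +1.47 psu (deep − shallow).
Δρ/ρ₀ = −αΔT + βΔS = 1.862 × 10⁻³ + 1.1172 × 10⁻³ = 2.9792 × 10⁻³, so Δρ ≈ 3.060 kg m⁻³.
N² = (g/ρ₀)·Δρ/Δz = g·(Δρ/ρ₀)/Δz = 9.8 × 2.9792 × 10⁻³ / 74 = 3.9454 × 10⁻⁴ s⁻² ≈ 3.95 × 10⁻⁴ s⁻².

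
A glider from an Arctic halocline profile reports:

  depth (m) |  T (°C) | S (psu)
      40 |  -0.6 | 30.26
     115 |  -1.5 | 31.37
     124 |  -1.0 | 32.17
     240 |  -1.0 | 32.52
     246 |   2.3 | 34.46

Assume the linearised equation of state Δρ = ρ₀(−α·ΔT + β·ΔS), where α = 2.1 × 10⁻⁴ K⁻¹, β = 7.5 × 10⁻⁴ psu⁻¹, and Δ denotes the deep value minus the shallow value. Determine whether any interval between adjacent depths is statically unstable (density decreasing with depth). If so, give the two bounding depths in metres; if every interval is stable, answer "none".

none

Evaluate Δρ/ρ₀ = −αΔT + βΔS across each adjacent pair:
  40–115 m: −αΔT+βΔS = −(2.1 × 10⁻⁴)(-0.9)+(7.5 × 10⁻⁴)(+1.11) = 1.0 × 10⁻³ → stable
  115–124 m: −αΔT+βΔS = −(2.1 × 10⁻⁴)(+0.5)+(7.5 × 10⁻⁴)(+0.80) = 4.9 × 10⁻⁴ → stable
  124–240 m: −αΔT+βΔS = −(2.1 × 10⁻⁴)(+0.0)+(7.5 × 10⁻⁴)(+0.35) = 2.6 × 10⁻⁴ → stable
  240–246 m: −αΔT+βΔS = −(2.1 × 10⁻⁴)(+3.3)+(7.5 × 10⁻⁴)(+1.94) = 7.6 × 10⁻⁴ → stable
Every interval has Δρ > 0: the column is stably stratified throughout.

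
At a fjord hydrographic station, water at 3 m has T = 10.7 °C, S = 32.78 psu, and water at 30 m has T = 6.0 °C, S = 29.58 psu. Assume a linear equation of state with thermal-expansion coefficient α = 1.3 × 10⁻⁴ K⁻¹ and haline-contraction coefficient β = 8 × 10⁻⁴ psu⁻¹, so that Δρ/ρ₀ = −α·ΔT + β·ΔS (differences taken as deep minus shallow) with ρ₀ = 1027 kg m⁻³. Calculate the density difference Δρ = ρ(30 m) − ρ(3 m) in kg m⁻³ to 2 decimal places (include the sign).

ΔT = -4.7 K, ΔS = -3.20 psu (deep − shallow).
Δρ/ρ₀ = −(1.3 × 10⁻⁴)(-4.7) + (8 × 10⁻⁴)(-3.20) = -1.949 × 10⁻³.
Δρ = 1027 × (-1.949 × 10⁻³) = -2.00 kg m⁻³.
Negative Δρ: lighter below, statically unstable.

-2.00 kg m⁻³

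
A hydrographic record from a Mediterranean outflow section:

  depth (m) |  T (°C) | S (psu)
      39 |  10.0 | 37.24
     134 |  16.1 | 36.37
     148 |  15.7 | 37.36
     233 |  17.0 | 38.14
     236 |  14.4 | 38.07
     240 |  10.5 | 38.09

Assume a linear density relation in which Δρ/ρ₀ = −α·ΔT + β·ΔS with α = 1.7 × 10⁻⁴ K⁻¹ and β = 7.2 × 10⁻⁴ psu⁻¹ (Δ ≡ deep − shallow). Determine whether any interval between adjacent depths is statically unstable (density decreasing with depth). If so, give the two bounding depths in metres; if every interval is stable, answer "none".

Evaluate Δρ/ρ₀ = −αΔT + βΔS across each adjacent pair:
  39–134 m: −αΔT+βΔS = −(1.7 × 10⁻⁴)(+6.1)+(7.2 × 10⁻⁴)(-0.87) = -1.7 × 10⁻³ → UNSTABLE
  134–148 m: −αΔT+βΔS = −(1.7 × 10⁻⁴)(-0.4)+(7.2 × 10⁻⁴)(+0.99) = 7.8 × 10⁻⁴ → stable
  148–233 m: −αΔT+βΔS = −(1.7 × 10⁻⁴)(+1.3)+(7.2 × 10⁻⁴)(+0.78) = 3.4 × 10⁻⁴ → stable
  233–236 m: −αΔT+βΔS = −(1.7 × 10⁻⁴)(-2.6)+(7.2 × 10⁻⁴)(-0.07) = 3.9 × 10⁻⁴ → stable
  236–240 m: −αΔT+βΔS = −(1.7 × 10⁻⁴)(-3.9)+(7.2 × 10⁻⁴)(+0.02) = 6.8 × 10⁻⁴ → stable
The 39–134 m interval has Δρ < 0: lighter water underlies denser water.

39–134 m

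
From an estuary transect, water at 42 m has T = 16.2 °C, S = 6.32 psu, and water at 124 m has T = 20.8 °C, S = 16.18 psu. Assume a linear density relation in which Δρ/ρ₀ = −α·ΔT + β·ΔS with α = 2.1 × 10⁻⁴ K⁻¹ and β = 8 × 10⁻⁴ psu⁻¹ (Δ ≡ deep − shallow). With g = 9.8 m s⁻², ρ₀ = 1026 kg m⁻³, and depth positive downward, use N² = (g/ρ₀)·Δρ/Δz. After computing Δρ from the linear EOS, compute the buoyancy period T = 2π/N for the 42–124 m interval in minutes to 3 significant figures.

3.64 min

ΔT = +4.6 K, ΔS = +9.86 psu (deep − shallow).
Δρ/ρ₀ = −αΔT + βΔS = -9.66 × 10⁻⁴ + 7.888 × 10⁻³ = 6.922 × 10⁻³, so Δρ ≈ 7.102 kg m⁻³.
N² = (g/ρ₀)·Δρ/Δz = g·(Δρ/ρ₀)/Δz = 9.8 × 6.922 × 10⁻³ / 82 = 8.2726 × 10⁻⁴ s⁻².
N = √(8.2726 × 10⁻⁴) = 0.028762 rad s⁻¹ → T = 2π/N = 218.45 s = 3.6408 min ≈ 3.64 min.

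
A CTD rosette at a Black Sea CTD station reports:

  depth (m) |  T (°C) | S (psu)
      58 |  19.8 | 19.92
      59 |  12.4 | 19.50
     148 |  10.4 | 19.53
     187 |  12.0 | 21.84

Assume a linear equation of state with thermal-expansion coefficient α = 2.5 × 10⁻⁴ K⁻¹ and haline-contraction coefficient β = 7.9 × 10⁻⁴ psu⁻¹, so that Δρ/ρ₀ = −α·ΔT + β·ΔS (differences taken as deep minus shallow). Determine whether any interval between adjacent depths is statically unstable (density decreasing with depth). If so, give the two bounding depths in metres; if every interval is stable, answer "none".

Evaluate Δρ/ρ₀ = −αΔT + βΔS across each adjacent pair:
  58–59 m: −αΔT+βΔS = −(2.5 × 10⁻⁴)(-7.4)+(7.9 × 10⁻⁴)(-0.42) = 1.5 × 10⁻³ → stable
  59–148 m: −αΔT+βΔS = −(2.5 × 10⁻⁴)(-2.0)+(7.9 × 10⁻⁴)(+0.03) = 5.2 × 10⁻⁴ → stable
  148–187 m: −αΔT+βΔS = −(2.5 × 10⁻⁴)(+1.6)+(7.9 × 10⁻⁴)(+2.31) = 1.4 × 10⁻³ → stable
Every interval has Δρ > 0: the column is stably stratified throughout.

none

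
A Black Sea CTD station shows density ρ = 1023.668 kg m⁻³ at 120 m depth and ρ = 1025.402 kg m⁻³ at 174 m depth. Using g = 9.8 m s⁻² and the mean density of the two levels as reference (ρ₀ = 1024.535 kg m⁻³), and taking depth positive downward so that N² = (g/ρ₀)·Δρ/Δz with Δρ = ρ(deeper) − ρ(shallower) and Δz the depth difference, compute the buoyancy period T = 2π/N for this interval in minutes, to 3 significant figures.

Δρ = 1025.402 − 1023.668 = 1.734 kg m⁻³ over Δz = 174 − 120 = 54 m.
N² = (9.8/1024.535) × (1.734/54) = 3.0715 × 10⁻⁴ s⁻².
N = √(3.0715 × 10⁻⁴) = 0.017526 rad s⁻¹, so T = 2π/N = 358.51 s = 5.9752 min ≈ 5.98 min.

5.98 min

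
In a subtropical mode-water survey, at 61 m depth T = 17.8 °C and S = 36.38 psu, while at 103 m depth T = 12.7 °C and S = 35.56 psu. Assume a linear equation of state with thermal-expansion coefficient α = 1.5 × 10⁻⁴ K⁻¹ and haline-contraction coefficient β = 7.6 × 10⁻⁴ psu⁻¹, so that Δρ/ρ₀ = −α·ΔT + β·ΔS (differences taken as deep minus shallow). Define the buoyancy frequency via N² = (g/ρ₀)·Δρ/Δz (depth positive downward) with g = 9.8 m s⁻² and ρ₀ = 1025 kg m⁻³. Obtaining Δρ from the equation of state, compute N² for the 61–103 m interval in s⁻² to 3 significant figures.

3.31 × 10⁻⁵ s⁻²

ΔT = -5.1 K, ΔS = -0.82 psu (deep − shallow).
Δρ/ρ₀ = −αΔT + βΔS = 7.65 × 10⁻⁴ − 6.232 × 10⁻⁴ = 1.418 × 10⁻⁴, so Δρ ≈ 0.1453 kg m⁻³.
N² = (g/ρ₀)·Δρ/Δz = g·(Δρ/ρ₀)/Δz = 9.8 × 1.418 × 10⁻⁴ / 42 = 3.3087 × 10⁻⁵ s⁻² ≈ 3.31 × 10⁻⁵ s⁻².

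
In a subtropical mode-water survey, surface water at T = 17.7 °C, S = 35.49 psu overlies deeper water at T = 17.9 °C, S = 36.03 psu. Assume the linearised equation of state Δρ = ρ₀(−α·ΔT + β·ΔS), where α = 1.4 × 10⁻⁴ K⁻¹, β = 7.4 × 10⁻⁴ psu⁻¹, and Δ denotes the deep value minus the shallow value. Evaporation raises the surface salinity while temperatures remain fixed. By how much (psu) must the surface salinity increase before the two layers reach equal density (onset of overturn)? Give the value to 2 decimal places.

Neutral buoyancy requires −α(T_deep − T_surf) + β(S_deep − S_surf′) = 0.
S_surf′ = S_deep − (α/β)·ΔT = 36.03 − (1.4 × 10⁻⁴/7.4 × 10⁻⁴)·(+0.2) = 35.9922 psu.
Increase required: 35.9922 − 35.49 = 0.5022 psu.

0.50 psu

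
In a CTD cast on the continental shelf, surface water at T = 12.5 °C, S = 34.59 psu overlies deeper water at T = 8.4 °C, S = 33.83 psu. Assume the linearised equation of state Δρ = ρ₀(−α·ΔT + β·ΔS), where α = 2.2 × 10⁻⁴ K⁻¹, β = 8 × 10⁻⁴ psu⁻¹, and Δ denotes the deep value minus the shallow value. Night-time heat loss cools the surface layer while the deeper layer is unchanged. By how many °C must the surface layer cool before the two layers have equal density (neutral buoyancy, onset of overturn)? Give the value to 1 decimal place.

1.3 °C

Neutral buoyancy requires Δρ = 0, i.e. −α(T_deep − T_surf′) + β(S_deep − S_surf) = 0.
T_surf′ = T_deep − (β/α)·ΔS = 8.4 − (8 × 10⁻⁴/2.2 × 10⁻⁴)·(-0.76) = 11.164 °C.
Cooling required: 12.5 − (11.164) = 1.336 °C.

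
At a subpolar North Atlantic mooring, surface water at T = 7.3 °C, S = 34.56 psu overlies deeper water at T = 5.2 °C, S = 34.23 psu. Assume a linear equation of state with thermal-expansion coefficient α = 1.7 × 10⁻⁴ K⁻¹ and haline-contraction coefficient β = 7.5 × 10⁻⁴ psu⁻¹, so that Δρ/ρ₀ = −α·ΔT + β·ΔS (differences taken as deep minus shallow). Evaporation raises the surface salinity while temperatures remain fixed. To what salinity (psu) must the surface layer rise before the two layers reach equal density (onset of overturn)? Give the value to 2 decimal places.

34.71 psu

Neutral buoyancy requires −α(T_deep − T_surf) + β(S_deep − S_surf′) = 0.
S_surf′ = S_deep − (α/β)·ΔT = 34.23 − (1.7 × 10⁻⁴/7.5 × 10⁻⁴)·(-2.1) = 34.7060 psu.
Increase required: 34.7060 − 34.56 = 0.1460 psu.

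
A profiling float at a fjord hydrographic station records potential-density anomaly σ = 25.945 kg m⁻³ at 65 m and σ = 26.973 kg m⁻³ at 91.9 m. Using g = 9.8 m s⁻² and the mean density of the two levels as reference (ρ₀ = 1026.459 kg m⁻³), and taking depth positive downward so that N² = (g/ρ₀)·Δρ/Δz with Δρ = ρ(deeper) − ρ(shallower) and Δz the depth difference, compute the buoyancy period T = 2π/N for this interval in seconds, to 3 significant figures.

329 s

Δρ = 1026.973 − 1025.945 = 1.028 kg m⁻³ over Δz = 91.9 − 65 = 26.9 m.
N² = (9.8/1026.459) × (1.028/26.9) = 3.6486 × 10⁻⁴ s⁻².
N = √(3.6486 × 10⁻⁴) = 0.019101 rad s⁻¹, so T = 2π/N = 328.95 s ≈ 329 s.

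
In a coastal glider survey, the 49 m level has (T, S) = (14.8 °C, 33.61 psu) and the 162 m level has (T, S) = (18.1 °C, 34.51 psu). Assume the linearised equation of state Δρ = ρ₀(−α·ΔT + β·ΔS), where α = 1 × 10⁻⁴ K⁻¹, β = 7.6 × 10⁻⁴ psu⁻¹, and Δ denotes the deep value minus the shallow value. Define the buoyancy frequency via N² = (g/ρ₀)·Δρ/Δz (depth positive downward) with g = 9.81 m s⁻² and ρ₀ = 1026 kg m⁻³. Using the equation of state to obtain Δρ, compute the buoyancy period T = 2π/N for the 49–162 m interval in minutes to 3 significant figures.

ΔT = +3.3 K, ΔS = +0.90 psu (deep − shallow).
Δρ/ρ₀ = −αΔT + βΔS = -3.30 × 10⁻⁴ + 6.84 × 10⁻⁴ = 3.54 × 10⁻⁴, so Δρ ≈ 0.3632 kg m⁻³.
N² = (g/ρ₀)·Δρ/Δz = g·(Δρ/ρ₀)/Δz = 9.81 × 3.54 × 10⁻⁴ / 113 = 3.0732 × 10⁻⁵ s⁻².
N = √(3.0732 × 10⁻⁵) = 5.5436 × 10⁻³ rad s⁻¹ → T = 2π/N = 1.1334 × 10³ s = 18.890 min ≈ 18.9 min.

18.9 min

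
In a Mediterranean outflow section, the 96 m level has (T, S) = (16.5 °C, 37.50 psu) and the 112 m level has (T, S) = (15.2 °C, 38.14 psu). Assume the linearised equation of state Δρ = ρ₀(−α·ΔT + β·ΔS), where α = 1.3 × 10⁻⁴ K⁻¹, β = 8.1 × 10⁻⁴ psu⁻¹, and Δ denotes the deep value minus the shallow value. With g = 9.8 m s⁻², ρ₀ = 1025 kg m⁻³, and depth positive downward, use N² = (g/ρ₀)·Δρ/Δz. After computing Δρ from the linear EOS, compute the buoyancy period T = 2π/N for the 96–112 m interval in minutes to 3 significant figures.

ΔT = -1.3 K, ΔS = +0.64 psu (deep − shallow).
Δρ/ρ₀ = −αΔT + βΔS = 1.69 × 10⁻⁴ + 5.184 × 10⁻⁴ = 6.874 × 10⁻⁴, so Δρ ≈ 0.7046 kg m⁻³.
N² = (g/ρ₀)·Δρ/Δz = g·(Δρ/ρ₀)/Δz = 9.8 × 6.874 × 10⁻⁴ / 16 = 4.2103 × 10⁻⁴ s⁻².
N = √(4.2103 × 10⁻⁴) = 0.020519 rad s⁻¹ → T = 2π/N = 306.21 s = 5.1035 min ≈ 5.10 min.

5.10 min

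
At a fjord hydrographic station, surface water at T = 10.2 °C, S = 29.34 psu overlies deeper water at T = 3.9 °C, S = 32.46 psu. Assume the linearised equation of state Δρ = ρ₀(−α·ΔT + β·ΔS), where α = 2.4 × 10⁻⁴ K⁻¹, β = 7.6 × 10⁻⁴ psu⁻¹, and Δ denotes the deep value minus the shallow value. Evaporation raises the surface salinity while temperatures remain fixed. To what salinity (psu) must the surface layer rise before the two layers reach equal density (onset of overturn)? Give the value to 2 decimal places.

34.45 psu

Neutral buoyancy requires −α(T_deep − T_surf) + β(S_deep − S_surf′) = 0.
S_surf′ = S_deep − (α/β)·ΔT = 32.46 − (2.4 × 10⁻⁴/7.6 × 10⁻⁴)·(-6.3) = 34.4495 psu.
Increase required: 34.4495 − 29.34 = 5.1095 psu.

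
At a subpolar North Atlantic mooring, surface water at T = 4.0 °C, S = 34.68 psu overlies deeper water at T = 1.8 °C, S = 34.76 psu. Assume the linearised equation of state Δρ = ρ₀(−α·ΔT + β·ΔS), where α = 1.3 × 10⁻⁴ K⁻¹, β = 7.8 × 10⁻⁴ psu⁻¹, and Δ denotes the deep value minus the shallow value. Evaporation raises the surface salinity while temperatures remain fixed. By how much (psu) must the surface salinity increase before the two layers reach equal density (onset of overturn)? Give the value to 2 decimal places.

0.45 psu

Neutral buoyancy requires −α(T_deep − T_surf) + β(S_deep − S_surf′) = 0.
S_surf′ = S_deep − (α/β)·ΔT = 34.76 − (1.3 × 10⁻⁴/7.8 × 10⁻⁴)·(-2.2) = 35.1267 psu.
Increase required: 35.1267 − 34.68 = 0.4467 psu.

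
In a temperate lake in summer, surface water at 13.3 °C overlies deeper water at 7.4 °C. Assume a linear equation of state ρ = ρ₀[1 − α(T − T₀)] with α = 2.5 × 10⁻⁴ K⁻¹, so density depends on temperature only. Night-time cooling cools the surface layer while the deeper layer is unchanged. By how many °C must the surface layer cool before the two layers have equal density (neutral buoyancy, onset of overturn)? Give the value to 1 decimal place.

5.9 °C

With temperature the only control, equal density requires T_surf′ = T_deep.
T_surf′ = 7.4 °C.
Cooling required: 13.3 − 7.4 = 5.9 °C.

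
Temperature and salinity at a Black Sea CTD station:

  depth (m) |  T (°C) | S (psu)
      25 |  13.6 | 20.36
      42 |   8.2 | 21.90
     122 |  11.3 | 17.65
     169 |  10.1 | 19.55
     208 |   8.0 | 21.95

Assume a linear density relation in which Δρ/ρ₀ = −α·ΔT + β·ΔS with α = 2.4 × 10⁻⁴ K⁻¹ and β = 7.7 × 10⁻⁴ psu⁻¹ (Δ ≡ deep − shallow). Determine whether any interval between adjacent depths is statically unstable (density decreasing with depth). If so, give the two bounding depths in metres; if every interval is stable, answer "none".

42–122 m

Evaluate Δρ/ρ₀ = −αΔT + βΔS across each adjacent pair:
  25–42 m: −αΔT+βΔS = −(2.4 × 10⁻⁴)(-5.4)+(7.7 × 10⁻⁴)(+1.54) = 2.5 × 10⁻³ → stable
  42–122 m: −αΔT+βΔS = −(2.4 × 10⁻⁴)(+3.1)+(7.7 × 10⁻⁴)(-4.25) = -4.0 × 10⁻³ → UNSTABLE
  122–169 m: −αΔT+βΔS = −(2.4 × 10⁻⁴)(-1.2)+(7.7 × 10⁻⁴)(+1.90) = 1.8 × 10⁻³ → stable
  169–208 m: −αΔT+βΔS = −(2.4 × 10⁻⁴)(-2.1)+(7.7 × 10⁻⁴)(+2.40) = 2.4 × 10⁻³ → stable
The 42–122 m interval has Δρ < 0: lighter water underlies denser water.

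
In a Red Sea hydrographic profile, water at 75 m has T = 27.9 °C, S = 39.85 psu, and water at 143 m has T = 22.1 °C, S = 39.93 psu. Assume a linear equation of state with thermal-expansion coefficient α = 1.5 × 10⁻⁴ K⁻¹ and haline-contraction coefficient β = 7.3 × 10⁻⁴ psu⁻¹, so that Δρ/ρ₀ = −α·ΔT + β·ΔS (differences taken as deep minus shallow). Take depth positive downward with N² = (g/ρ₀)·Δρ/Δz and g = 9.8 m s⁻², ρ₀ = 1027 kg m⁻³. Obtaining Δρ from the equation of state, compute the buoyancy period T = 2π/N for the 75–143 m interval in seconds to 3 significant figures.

543 s

ΔT = -5.8 K, ΔS = +0.08 psu (deep − shallow).
Δρ/ρ₀ = −αΔT + βΔS = 8.70 × 10⁻⁴ + 5.84 × 10⁻⁵ = 9.284 × 10⁻⁴, so Δρ ≈ 0.9535 kg m⁻³.
N² = (g/ρ₀)·Δρ/Δz = g·(Δρ/ρ₀)/Δz = 9.8 × 9.284 × 10⁻⁴ / 68 = 1.3380 × 10⁻⁴ s⁻².
N = √(1.3380 × 10⁻⁴) = 0.011567 rad s⁻¹ → T = 2π/N = 543.20 s ≈ 543 s.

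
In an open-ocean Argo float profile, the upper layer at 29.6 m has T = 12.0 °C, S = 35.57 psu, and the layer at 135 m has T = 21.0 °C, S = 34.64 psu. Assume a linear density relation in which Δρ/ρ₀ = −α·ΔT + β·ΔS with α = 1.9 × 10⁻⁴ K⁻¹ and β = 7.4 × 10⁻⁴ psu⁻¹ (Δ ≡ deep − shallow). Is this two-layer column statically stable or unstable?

unstable

ΔT = 21.0 − 12.0 = +9.0 K and ΔS = 34.64 − 35.57 = -0.93 psu (deep − shallow).
−αΔT = -1.71 × 10⁻³; βΔS = -6.882 × 10⁻⁴; sum Δρ/ρ₀ = -2.3982 × 10⁻³.
Δρ/ρ₀ < 0, so Δρ < 0: deeper water is lighter → statically unstable; the column would overturn.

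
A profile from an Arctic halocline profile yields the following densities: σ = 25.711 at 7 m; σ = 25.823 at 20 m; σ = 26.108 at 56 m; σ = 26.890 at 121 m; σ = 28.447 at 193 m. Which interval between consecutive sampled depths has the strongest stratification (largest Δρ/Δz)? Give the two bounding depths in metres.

Compute the density gradient over each adjacent pair:
  7–20 m: Δρ/Δz = 0.112/13 = 8.6 × 10⁻³ kg m⁻⁴
  20–56 m: Δρ/Δz = 0.285/36 = 7.9 × 10⁻³ kg m⁻⁴
  56–121 m: Δρ/Δz = 0.782/65 = 0.012 kg m⁻⁴
  121–193 m: Δρ/Δz = 1.557/72 = 0.022 kg m⁻⁴
The largest gradient is in the 121–193 m interval — the pycnocline.

121–193 m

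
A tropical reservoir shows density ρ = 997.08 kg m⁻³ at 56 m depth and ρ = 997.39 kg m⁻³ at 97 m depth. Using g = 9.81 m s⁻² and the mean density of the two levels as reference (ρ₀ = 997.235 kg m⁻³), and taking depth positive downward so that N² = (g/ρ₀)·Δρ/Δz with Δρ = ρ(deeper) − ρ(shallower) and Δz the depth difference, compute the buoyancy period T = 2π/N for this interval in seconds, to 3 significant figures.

Δρ = 997.39 − 997.08 = 0.31 kg m⁻³ over Δz = 97 − 56 = 41 m.
N² = (9.81/997.235) × (0.31/41) = 7.4379 × 10⁻⁵ s⁻².
N = √(7.4379 × 10⁻⁵) = 8.6243 × 10⁻³ rad s⁻¹, so T = 2π/N = 728.54 s ≈ 729 s.

729 s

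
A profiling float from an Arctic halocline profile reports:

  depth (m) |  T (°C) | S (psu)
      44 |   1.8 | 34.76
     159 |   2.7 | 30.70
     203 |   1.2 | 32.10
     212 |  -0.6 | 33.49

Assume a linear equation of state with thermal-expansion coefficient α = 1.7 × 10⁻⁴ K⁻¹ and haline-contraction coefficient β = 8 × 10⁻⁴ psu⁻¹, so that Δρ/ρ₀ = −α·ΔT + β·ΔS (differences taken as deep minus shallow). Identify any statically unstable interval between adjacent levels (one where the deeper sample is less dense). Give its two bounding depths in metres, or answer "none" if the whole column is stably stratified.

44–159 m

Evaluate Δρ/ρ₀ = −αΔT + βΔS across each adjacent pair:
  44–159 m: −αΔT+βΔS = −(1.7 × 10⁻⁴)(+0.9)+(8 × 10⁻⁴)(-4.06) = -3.4 × 10⁻³ → UNSTABLE
  159–203 m: −αΔT+βΔS = −(1.7 × 10⁻⁴)(-1.5)+(8 × 10⁻⁴)(+1.40) = 1.4 × 10⁻³ → stable
  203–212 m: −αΔT+βΔS = −(1.7 × 10⁻⁴)(-1.8)+(8 × 10⁻⁴)(+1.39) = 1.4 × 10⁻³ → stable
The 44–159 m interval has Δρ < 0: lighter water underlies denser water.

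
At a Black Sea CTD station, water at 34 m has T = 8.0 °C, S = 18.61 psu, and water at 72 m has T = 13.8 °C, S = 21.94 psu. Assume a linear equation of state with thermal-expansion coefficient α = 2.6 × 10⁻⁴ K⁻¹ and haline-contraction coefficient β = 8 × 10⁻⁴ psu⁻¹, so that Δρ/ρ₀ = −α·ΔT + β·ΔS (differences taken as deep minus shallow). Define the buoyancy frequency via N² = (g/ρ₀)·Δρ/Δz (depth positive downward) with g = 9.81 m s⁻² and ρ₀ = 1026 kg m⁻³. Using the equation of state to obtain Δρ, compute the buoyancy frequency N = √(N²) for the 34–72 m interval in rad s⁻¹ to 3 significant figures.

ΔT = +5.8 K, ΔS = +3.33 psu (deep − shallow).
Δρ/ρ₀ = −αΔT + βΔS = -1.508 × 10⁻³ + 2.664 × 10⁻³ = 1.156 × 10⁻³, so Δρ ≈ 1.186 kg m⁻³.
N² = (g/ρ₀)·Δρ/Δz = g·(Δρ/ρ₀)/Δz = 9.81 × 1.156 × 10⁻³ / 38 = 2.9843 × 10⁻⁴ s⁻².
N = √(2.9843 × 10⁻⁴) = 0.017275 rad s⁻¹ ≈ 0.0173 rad s⁻¹.

0.0173 rad s⁻¹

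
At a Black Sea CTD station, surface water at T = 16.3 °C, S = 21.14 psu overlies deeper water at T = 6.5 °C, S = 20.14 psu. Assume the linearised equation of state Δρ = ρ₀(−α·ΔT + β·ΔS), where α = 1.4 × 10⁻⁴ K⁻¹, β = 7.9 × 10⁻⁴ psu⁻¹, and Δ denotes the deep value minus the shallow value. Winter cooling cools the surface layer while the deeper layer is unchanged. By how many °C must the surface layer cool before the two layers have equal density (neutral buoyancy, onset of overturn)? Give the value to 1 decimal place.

4.2 °C

Neutral buoyancy requires Δρ = 0, i.e. −α(T_deep − T_surf′) + β(S_deep − S_surf) = 0.
T_surf′ = T_deep − (β/α)·ΔS = 6.5 − (7.9 × 10⁻⁴/1.4 × 10⁻⁴)·(-1.00) = 12.143 °C.
Cooling required: 16.3 − (12.143) = 4.157 °C.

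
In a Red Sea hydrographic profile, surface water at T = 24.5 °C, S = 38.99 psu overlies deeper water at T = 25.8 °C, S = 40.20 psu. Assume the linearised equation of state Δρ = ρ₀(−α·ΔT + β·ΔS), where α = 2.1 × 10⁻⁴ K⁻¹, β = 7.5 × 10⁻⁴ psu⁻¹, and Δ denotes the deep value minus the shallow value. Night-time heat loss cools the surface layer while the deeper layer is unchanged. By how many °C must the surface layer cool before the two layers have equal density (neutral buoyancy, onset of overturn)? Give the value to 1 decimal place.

3.0 °C

Neutral buoyancy requires Δρ = 0, i.e. −α(T_deep − T_surf′) + β(S_deep − S_surf) = 0.
T_surf′ = T_deep − (β/α)·ΔS = 25.8 − (7.5 × 10⁻⁴/2.1 × 10⁻⁴)·(+1.21) = 21.479 °C.
Cooling required: 24.5 − (21.479) = 3.021 °C.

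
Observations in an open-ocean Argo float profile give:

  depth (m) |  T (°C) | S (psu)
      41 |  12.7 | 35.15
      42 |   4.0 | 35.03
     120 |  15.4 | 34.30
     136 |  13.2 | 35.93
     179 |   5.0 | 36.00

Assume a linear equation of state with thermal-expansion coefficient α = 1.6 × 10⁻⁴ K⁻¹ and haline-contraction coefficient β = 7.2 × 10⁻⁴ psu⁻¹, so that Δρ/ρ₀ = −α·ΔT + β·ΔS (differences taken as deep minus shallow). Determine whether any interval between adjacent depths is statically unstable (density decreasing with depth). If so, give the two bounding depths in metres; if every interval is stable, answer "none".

42–120 m

Evaluate Δρ/ρ₀ = −αΔT + βΔS across each adjacent pair:
  41–42 m: −αΔT+βΔS = −(1.6 × 10⁻⁴)(-8.7)+(7.2 × 10⁻⁴)(-0.12) = 1.3 × 10⁻³ → stable
  42–120 m: −αΔT+βΔS = −(1.6 × 10⁻⁴)(+11.4)+(7.2 × 10⁻⁴)(-0.73) = -2.3 × 10⁻³ → UNSTABLE
  120–136 m: −αΔT+βΔS = −(1.6 × 10⁻⁴)(-2.2)+(7.2 × 10⁻⁴)(+1.63) = 1.5 × 10⁻³ → stable
  136–179 m: −αΔT+βΔS = −(1.6 × 10⁻⁴)(-8.2)+(7.2 × 10⁻⁴)(+0.07) = 1.4 × 10⁻³ → stable
The 42–120 m interval has Δρ < 0: lighter water underlies denser water.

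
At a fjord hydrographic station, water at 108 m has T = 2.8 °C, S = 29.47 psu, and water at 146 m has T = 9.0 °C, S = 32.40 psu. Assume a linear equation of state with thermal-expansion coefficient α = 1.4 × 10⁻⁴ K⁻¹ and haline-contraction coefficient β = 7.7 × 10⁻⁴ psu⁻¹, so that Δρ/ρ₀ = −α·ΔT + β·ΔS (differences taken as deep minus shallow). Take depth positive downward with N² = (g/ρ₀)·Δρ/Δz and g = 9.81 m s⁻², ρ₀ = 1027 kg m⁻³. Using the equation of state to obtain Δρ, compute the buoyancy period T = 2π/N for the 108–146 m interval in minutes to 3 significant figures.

ΔT = +6.2 K, ΔS = +2.93 psu (deep − shallow).
Δρ/ρ₀ = −αΔT + βΔS = -8.68 × 10⁻⁴ + 2.2561 × 10⁻³ = 1.3881 × 10⁻³, so Δρ ≈ 1.426 kg m⁻³.
N² = (g/ρ₀)·Δρ/Δz = g·(Δρ/ρ₀)/Δz = 9.81 × 1.3881 × 10⁻³ / 38 = 3.5835 × 10⁻⁴ s⁻².
N = √(3.5835 × 10⁻⁴) = 0.018930 rad s⁻¹ → T = 2π/N = 331.92 s = 5.5320 min ≈ 5.53 min.

5.53 min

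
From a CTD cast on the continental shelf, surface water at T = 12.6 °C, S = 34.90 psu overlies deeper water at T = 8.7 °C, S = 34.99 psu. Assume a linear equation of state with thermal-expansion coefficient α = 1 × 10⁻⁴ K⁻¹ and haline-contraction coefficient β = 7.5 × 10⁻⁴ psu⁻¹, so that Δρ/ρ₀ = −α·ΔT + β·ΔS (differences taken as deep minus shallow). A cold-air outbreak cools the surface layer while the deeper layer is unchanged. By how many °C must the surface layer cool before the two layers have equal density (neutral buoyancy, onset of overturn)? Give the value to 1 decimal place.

Neutral buoyancy requires Δρ = 0, i.e. −α(T_deep − T_surf′) + β(S_deep − S_surf) = 0.
T_surf′ = T_deep − (β/α)·ΔS = 8.7 − (7.5 × 10⁻⁴/1 × 10⁻⁴)·(+0.09) = 8.025 °C.
Cooling required: 12.6 − (8.025) = 4.575 °C.

4.6 °C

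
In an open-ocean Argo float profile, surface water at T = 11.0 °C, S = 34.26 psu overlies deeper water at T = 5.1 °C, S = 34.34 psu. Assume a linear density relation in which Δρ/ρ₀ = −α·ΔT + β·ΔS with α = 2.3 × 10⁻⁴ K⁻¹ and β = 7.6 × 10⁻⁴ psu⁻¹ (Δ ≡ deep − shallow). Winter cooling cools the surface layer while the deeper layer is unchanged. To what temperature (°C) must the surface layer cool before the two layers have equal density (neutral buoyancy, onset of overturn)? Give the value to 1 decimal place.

4.8 °C

Neutral buoyancy requires Δρ = 0, i.e. −α(T_deep − T_surf′) + β(S_deep − S_surf) = 0.
T_surf′ = T_deep − (β/α)·ΔS = 5.1 − (7.6 × 10⁻⁴/2.3 × 10⁻⁴)·(+0.08) = 4.836 °C.
Cooling required: 11.0 − (4.836) = 6.164 °C.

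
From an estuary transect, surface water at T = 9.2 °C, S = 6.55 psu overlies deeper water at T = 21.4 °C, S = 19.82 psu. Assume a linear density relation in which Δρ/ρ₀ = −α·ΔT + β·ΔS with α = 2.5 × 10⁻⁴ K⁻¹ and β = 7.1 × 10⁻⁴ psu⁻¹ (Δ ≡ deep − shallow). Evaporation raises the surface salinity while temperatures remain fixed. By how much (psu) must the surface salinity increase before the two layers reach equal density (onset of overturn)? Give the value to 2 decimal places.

8.97 psu

Neutral buoyancy requires −α(T_deep − T_surf) + β(S_deep − S_surf′) = 0.
S_surf′ = S_deep − (α/β)·ΔT = 19.82 − (2.5 × 10⁻⁴/7.1 × 10⁻⁴)·(+12.2) = 15.5242 psu.
Increase required: 15.5242 − 6.55 = 8.9742 psu.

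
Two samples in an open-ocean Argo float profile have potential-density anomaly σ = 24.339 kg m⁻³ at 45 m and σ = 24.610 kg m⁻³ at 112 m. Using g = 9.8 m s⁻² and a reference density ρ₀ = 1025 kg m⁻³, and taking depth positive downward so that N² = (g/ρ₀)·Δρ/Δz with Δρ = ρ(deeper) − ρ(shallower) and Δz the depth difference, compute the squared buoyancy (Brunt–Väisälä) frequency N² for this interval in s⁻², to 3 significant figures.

3.87 × 10⁻⁵ s⁻²

Δρ = 1024.610 − 1024.339 = 0.271 kg m⁻³ over Δz = 112 − 45 = 67 m.
N² = (9.8/1025) × (0.271/67) = 3.8672 × 10⁻⁵ s⁻² ≈ 3.87 × 10⁻⁵ s⁻².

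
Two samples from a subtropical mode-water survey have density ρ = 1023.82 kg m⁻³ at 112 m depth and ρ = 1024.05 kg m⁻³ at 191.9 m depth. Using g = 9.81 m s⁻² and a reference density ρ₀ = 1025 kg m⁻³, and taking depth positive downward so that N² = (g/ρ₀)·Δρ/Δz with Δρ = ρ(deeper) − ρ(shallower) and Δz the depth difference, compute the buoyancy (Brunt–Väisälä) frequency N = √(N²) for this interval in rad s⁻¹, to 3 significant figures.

Δρ = 1024.05 − 1023.82 = 0.23 kg m⁻³ over Δz = 191.9 − 112 = 79.9 m.
N² = (9.81/1025) × (0.23/79.9) = 2.7550 × 10⁻⁵ s⁻².
N = √(2.7550 × 10⁻⁵) = 5.2488 × 10⁻³ rad s⁻¹ ≈ 5.25 × 10⁻³ rad s⁻¹.
N² > 0, so the interval is statically stable.

5.25 × 10⁻³ rad s⁻¹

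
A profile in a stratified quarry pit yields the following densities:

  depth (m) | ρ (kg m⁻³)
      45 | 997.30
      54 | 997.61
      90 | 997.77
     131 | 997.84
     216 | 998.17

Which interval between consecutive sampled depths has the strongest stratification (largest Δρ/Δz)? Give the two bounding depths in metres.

45–54 m

Compute the density gradient over each adjacent pair:
  45–54 m: Δρ/Δz = 0.31/9 = 0.034 kg m⁻⁴
  54–90 m: Δρ/Δz = 0.16/36 = 4.4 × 10⁻³ kg m⁻⁴
  90–131 m: Δρ/Δz = 0.07/41 = 1.7 × 10⁻³ kg m⁻⁴
  131–216 m: Δρ/Δz = 0.33/85 = 3.9 × 10⁻³ kg m⁻⁴
The largest gradient is in the 45–54 m interval — the pycnocline.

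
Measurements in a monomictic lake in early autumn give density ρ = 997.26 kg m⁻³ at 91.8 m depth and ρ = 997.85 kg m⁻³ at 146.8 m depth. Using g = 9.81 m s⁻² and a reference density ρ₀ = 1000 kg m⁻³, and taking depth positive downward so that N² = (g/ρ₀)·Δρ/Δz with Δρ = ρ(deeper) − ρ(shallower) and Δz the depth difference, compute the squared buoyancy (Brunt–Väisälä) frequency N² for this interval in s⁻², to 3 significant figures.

1.05 × 10⁻⁴ s⁻²

Δρ = 997.85 − 997.26 = 0.59 kg m⁻³ over Δz = 146.8 − 91.8 = 55 m.
N² = (9.81/1000) × (0.59/55) = 1.0523 × 10⁻⁴ s⁻² ≈ 1.05 × 10⁻⁴ s⁻².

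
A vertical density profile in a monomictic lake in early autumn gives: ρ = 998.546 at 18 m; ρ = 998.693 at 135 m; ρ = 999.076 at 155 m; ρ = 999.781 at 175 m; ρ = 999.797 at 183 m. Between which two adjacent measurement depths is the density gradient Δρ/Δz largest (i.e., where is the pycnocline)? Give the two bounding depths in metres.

155–175 m

Compute the density gradient over each adjacent pair:
  18–135 m: Δρ/Δz = 0.147/117 = 1.3 × 10⁻³ kg m⁻⁴
  135–155 m: Δρ/Δz = 0.383/20 = 0.019 kg m⁻⁴
  155–175 m: Δρ/Δz = 0.705/20 = 0.035 kg m⁻⁴
  175–183 m: Δρ/Δz = 0.016/8 = 2.0 × 10⁻³ kg m⁻⁴
The largest gradient is in the 155–175 m interval — the pycnocline.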